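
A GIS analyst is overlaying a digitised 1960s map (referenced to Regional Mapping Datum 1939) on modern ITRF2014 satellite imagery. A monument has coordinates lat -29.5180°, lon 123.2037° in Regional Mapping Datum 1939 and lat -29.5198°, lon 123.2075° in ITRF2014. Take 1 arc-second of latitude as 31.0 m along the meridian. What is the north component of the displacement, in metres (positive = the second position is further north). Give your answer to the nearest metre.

ΔN = -201 m

Δφ = -29.5198° − -29.5180° = -0.0018°; Δλ = 123.2075° − 123.2037° = +0.0038°.
1° of latitude = 3600 × 31.00 = 111600 m.
ΔN = Δφ × 111600 = -200.9 m; ΔE = Δλ × 111600 × cos(-29.5180°) = +0.0038 × 111600 × 0.870201 = 369.0 m.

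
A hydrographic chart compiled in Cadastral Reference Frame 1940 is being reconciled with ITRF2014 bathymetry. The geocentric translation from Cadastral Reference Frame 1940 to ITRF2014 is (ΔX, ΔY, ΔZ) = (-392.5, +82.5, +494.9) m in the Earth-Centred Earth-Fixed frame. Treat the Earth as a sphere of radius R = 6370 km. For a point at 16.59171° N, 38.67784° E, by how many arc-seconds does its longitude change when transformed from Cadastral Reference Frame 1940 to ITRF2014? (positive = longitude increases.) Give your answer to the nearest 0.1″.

sin φ = 0.285550, cos φ = 0.958364, sin λ = 0.624941, cos λ = 0.780672.
East component: ΔE = −sin λ·ΔX + cos λ·ΔY = −(0.624941)(-392.5) + (0.780672)(82.5) = 309.69 m.
1° of latitude spans πR/180 = 111177 m; at latitude φ, 1° of longitude spans that × cos φ = 106548.5 m, so Δλ = 309.69 / 106548.5 × 3600 = 10.464″.

Δλ = 10.5″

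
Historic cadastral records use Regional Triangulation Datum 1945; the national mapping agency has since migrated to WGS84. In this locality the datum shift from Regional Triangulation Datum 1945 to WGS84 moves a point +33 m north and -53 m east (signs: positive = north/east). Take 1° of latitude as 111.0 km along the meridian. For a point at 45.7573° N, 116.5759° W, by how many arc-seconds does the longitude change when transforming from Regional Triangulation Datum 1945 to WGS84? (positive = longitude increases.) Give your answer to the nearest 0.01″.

Δλ = -2.46″

At latitude 45.7573°, cos φ = 0.697699.
1° of longitude at this latitude = 111.0 × cos φ = 77.44 km, so Δλ = -53.0 / 77444.6 = -0.0006844° = -2.464″.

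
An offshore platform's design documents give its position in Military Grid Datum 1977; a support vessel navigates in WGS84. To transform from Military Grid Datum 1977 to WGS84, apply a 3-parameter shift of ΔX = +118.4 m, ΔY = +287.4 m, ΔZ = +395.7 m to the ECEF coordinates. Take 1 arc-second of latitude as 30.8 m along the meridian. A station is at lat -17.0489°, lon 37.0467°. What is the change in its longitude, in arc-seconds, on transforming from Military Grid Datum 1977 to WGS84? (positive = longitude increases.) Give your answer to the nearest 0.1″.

Δλ = 5.4″

sin φ = -0.293188, cos φ = 0.956055, sin λ = 0.602466, cos λ = 0.798145.
East component: ΔE = −sin λ·ΔX + cos λ·ΔY = −(0.602466)(118.4) + (0.798145)(287.4) = 158.05 m.
1° of latitude spans 3600 × 30.80 = 110880 m; at latitude φ, 1° of longitude spans that × cos φ = 106007.4 m, so Δλ = 158.05 / 106007.4 × 3600 = 5.368″.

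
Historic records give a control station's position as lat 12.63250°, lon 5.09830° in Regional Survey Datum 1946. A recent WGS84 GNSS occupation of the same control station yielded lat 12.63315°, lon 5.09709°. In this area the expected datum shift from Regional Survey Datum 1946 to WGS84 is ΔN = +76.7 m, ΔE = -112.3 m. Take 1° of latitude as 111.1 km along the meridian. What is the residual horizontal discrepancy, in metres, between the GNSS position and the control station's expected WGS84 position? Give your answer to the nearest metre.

19 m

Observed coordinate differences: Δφ = +0.00065°, Δλ = -0.00121°.
Converting to metres (1° lat = 111100 m, cos φ = 0.975793): observed ΔN = 72.2 m, observed ΔE = -131.2 m.
Subtracting the expected shift leaves a residual of 72.2 − (76.7) = -4.5 m north and -131.2 − (-112.3) = -18.9 m east.
Residual distance = √((-4.5)² + (-18.9)²) = 19.4 m.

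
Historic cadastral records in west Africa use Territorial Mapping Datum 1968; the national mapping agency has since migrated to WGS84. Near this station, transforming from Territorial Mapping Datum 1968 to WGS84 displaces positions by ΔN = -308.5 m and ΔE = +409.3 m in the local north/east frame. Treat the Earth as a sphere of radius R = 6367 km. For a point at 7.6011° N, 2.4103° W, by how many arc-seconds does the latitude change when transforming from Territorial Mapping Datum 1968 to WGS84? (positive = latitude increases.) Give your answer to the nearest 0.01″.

Δφ = -9.99″

On a sphere of radius R, 1 rad of latitude = R, so Δφ = ΔN / R = -308.5 / 6367000 = -4.8453e-05 rad = -9.994″.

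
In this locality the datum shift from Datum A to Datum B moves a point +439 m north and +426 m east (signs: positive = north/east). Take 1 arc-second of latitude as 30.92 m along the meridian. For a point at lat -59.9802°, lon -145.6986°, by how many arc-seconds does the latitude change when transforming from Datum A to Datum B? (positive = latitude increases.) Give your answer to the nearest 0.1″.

1″ of latitude = 30.92 m, so Δφ = 439.0 / 30.92 = 14.198″.

Δφ = 14.2″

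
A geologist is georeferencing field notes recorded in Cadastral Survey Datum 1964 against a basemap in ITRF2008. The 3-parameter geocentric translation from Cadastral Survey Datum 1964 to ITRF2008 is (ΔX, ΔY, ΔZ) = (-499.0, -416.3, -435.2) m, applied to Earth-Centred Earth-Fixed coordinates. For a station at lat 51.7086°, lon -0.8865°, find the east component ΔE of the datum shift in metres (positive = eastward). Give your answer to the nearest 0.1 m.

At φ = 51.7086°, λ = -0.8865°: sin φ = 0.784869, cos φ = 0.619661, sin λ = -0.015472, cos λ = 0.999880.
ΔE = −sin λ·ΔX + cos λ·ΔY = −(-0.015472)·(-499.0) + (0.999880)·(-416.3) = -423.97 m.

ΔE = -424.0 m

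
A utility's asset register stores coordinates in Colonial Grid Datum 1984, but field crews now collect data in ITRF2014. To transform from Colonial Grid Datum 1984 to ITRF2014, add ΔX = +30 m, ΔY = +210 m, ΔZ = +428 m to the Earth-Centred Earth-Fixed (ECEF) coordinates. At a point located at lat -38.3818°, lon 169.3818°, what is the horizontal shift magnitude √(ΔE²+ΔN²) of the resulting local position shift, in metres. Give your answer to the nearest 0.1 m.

The local east axis at (φ, λ) is (−sin λ, cos λ, 0), so ΔE = −sin(169.3818°)·30 + cos(169.3818°)·210 = -211.93 m.
The local north axis is (−sin φ cos λ, −sin φ sin λ, cos φ), giving ΔN = -18.308 + 24.026 + 335.505 = 341.22 m.
Horizontal magnitude = √(ΔE² + ΔN²) = √((-211.93)² + 341.22²) = 401.68 m.

401.7 m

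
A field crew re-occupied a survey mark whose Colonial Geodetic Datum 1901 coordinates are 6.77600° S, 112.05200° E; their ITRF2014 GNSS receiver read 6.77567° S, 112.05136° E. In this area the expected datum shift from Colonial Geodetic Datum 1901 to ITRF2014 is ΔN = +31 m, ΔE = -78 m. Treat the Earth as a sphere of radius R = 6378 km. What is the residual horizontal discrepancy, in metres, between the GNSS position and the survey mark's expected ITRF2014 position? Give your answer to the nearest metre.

9 m

Observed coordinate differences: Δφ = +0.00033°, Δλ = -0.00064°.
Converting to metres (1° lat = 111317 m, cos φ = 0.993015): observed ΔN = 36.7 m, observed ΔE = -70.7 m.
Subtracting the expected shift leaves a residual of 36.7 − (31) = 5.7 m north and -70.7 − (-78) = 7.3 m east.
Residual distance = √(5.7² + 7.3²) = 9.2 m.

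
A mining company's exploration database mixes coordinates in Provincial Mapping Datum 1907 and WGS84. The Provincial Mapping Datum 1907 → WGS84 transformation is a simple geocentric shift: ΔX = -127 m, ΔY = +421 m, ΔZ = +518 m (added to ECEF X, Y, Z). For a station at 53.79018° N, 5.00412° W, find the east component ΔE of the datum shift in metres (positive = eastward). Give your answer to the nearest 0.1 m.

The local east axis at (φ, λ) is (−sin λ, cos λ, 0), so ΔE = −sin(-5.00412°)·(-127) + cos(-5.00412°)·421 = 408.32 m.

ΔE = 408.3 m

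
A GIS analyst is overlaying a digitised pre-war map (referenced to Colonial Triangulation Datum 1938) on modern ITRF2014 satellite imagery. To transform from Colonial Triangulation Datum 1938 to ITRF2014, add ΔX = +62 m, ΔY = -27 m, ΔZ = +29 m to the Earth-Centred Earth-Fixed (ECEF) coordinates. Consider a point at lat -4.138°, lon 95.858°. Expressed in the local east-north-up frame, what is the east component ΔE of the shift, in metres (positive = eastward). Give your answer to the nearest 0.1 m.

ΔE = -58.9 m

The local east axis at (φ, λ) is (−sin λ, cos λ, 0), so ΔE = −sin(95.858°)·62 + cos(95.858°)·(-27) = -58.92 m.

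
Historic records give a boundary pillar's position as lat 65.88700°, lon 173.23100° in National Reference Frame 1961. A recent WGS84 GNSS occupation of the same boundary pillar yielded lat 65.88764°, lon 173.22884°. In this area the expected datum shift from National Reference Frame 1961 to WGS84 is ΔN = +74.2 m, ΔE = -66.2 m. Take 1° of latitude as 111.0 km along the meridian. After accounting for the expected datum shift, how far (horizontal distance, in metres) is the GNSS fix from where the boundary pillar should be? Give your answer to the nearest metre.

32 m

Observed coordinate differences: Δφ = +0.00064°, Δλ = -0.00216°.
Converting to metres (1° lat = 111000 m, cos φ = 0.408538): observed ΔN = 71.0 m, observed ΔE = -98.0 m.
Subtracting the expected shift leaves a residual of 71.0 − (74.2) = -3.2 m north and -98.0 − (-66.2) = -31.8 m east.
Residual distance = √((-3.2)² + (-31.8)²) = 31.9 m.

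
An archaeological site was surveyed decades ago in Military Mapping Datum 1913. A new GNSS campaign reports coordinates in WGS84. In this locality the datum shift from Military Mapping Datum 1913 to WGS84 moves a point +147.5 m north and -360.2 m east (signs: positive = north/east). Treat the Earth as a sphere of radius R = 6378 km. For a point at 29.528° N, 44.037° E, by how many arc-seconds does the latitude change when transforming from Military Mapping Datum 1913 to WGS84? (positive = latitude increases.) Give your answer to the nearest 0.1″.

On a sphere of radius R, 1 rad of latitude = R, so Δφ = ΔN / R = 147.5 / 6378000 = 2.3126e-05 rad = 4.770″.

Δφ = 4.8″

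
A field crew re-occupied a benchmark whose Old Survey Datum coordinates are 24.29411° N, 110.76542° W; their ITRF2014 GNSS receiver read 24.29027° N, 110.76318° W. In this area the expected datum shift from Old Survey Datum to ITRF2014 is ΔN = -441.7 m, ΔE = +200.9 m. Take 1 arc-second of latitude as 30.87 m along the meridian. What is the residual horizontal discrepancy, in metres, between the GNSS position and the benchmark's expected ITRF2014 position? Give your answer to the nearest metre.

Observed coordinate differences: Δφ = -0.00384°, Δλ = +0.00224°.
Converting to metres (1° lat = 111132 m, cos φ = 0.911446): observed ΔN = -426.7 m, observed ΔE = 226.9 m.
Subtracting the expected shift leaves a residual of -426.7 − (-441.7) = 15.0 m north and 226.9 − (200.9) = 26.0 m east.
Residual distance = √(15.0² + 26.0²) = 30.0 m.

30 m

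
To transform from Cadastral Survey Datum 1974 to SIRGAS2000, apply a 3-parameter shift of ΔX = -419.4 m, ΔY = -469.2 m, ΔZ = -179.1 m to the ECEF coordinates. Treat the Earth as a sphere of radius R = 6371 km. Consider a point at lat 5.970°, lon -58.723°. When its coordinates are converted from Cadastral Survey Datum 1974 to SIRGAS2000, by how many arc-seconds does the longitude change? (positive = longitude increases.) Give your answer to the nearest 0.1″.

sin φ = 0.104008, cos φ = 0.994576, sin λ = -0.854667, cos λ = 0.519176.
East component: ΔE = −sin λ·ΔX + cos λ·ΔY = −(-0.854667)(-419.4) + (0.519176)(-469.2) = -602.04 m.
1° of latitude spans πR/180 = 111195 m; at latitude φ, 1° of longitude spans that × cos φ = 110591.9 m, so Δλ = -602.04 / 110591.9 × 3600 = -19.598″.

Δλ = -19.6″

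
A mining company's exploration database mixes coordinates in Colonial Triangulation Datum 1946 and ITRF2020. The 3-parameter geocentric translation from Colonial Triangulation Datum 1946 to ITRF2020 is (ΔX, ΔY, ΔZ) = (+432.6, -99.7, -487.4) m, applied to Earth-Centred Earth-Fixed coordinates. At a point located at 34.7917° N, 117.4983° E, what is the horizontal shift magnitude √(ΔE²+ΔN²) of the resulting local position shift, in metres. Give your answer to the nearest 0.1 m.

The local east axis at (φ, λ) is (−sin λ, cos λ, 0), so ΔE = −sin(117.4983°)·432.6 + cos(117.4983°)·(-99.7) = -337.69 m.
The local north axis is (−sin φ cos λ, −sin φ sin λ, cos φ), giving ΔN = 113.971 + 50.461 − 400.268 = -235.84 m.
Horizontal magnitude = √(ΔE² + ΔN²) = √((-337.69)² + (-235.84)²) = 411.89 m.

411.9 m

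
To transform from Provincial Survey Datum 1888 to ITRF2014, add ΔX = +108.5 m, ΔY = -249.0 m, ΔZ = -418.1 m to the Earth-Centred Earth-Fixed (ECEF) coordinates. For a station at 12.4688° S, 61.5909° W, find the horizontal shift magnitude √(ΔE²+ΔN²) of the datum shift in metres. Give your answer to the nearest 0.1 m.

350.6 m

At φ = -12.4688°, λ = -61.5909°: sin φ = -0.215908, cos φ = 0.976414, sin λ = -0.879573, cos λ = 0.475764.
ΔE = −sin λ·ΔX + cos λ·ΔY = −(-0.879573)·(108.5) + (0.475764)·(-249.0) = -23.03 m.
ΔN = −sin φ cos λ·ΔX − sin φ sin λ·ΔY + cos φ·ΔZ = −(-0.215908)(0.475764)(108.5) − (-0.215908)(-0.879573)(-249.0) + (0.976414)(-418.1) = -349.81 m.
Horizontal magnitude = √(ΔE² + ΔN²) = √((-23.03)² + (-349.81)²) = 350.56 m.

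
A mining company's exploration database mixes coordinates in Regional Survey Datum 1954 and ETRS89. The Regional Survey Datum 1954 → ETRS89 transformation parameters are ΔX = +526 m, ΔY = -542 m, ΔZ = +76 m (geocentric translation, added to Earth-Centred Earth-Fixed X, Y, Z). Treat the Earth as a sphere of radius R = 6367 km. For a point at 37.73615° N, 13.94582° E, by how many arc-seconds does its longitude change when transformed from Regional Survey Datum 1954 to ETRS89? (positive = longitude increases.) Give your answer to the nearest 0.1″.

Δλ = -26.7″

sin φ = 0.612026, cos φ = 0.790838, sin λ = 0.241004, cos λ = 0.970524.
East component: ΔE = −sin λ·ΔX + cos λ·ΔY = −(0.241004)(526) + (0.970524)(-542) = -652.79 m.
1° of latitude spans πR/180 = 111125 m; at latitude φ, 1° of longitude spans that × cos φ = 87881.9 m, so Δλ = -652.79 / 87881.9 × 3600 = -26.741″.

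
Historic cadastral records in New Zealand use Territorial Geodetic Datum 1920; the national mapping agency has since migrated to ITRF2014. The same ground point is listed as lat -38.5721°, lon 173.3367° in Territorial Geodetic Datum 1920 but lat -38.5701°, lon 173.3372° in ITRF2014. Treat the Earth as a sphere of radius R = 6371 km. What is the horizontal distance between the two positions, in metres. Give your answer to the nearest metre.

227 m

Δφ = -38.5701° − -38.5721° = +0.0020°; Δλ = 173.3372° − 173.3367° = +0.0005°.
1° along a meridian = πR/180 = 111195 m.
ΔN = Δφ × 111195 = 222.4 m; ΔE = Δλ × 111195 × cos(-38.5721°) = +0.0005 × 111195 × 0.781824 = 43.5 m.
Distance = √(ΔE² + ΔN²) = √(43.5² + 222.4²) = 226.6 m.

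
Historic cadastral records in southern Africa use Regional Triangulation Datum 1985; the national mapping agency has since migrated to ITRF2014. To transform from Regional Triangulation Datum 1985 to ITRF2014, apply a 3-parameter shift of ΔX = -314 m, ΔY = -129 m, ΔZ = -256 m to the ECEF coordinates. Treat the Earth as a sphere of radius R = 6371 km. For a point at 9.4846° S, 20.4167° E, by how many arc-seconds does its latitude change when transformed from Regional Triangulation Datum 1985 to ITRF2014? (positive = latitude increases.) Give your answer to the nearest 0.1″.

sin φ = -0.164783, cos φ = 0.986330, sin λ = 0.348845, cos λ = 0.937180.
North component: ΔN = −sin φ cos λ·ΔX − sin φ sin λ·ΔY + cos φ·ΔZ = −(-0.164783)(0.937180)(-314) − (-0.164783)(0.348845)(-129) + (0.986330)(-256) = -308.41 m.
1° of latitude spans πR/180 = 111195 m, so Δφ = -308.41 / 111195 × 3600 = -9.985″.

Δφ = -10.0″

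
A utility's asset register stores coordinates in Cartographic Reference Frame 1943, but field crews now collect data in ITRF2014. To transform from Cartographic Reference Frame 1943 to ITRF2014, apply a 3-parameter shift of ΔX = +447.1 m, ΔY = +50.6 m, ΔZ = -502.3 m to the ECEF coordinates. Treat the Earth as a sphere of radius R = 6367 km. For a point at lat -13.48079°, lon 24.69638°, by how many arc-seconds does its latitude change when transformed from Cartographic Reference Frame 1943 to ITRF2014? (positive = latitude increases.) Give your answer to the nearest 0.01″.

Δφ = -12.60″

sin φ = -0.233119, cos φ = 0.972448, sin λ = 0.417810, cos λ = 0.908535.
North component: ΔN = −sin φ cos λ·ΔX − sin φ sin λ·ΔY + cos φ·ΔZ = −(-0.233119)(0.908535)(447.1) − (-0.233119)(0.417810)(50.6) + (0.972448)(-502.3) = -388.84 m.
1° of latitude spans πR/180 = 111125 m, so Δφ = -388.84 / 111125 × 3600 = -12.597″.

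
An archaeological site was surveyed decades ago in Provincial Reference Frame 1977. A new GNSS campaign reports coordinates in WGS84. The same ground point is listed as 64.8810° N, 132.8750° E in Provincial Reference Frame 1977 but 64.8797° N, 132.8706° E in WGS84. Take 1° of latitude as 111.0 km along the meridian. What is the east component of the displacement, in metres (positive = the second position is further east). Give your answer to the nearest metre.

Δφ = 64.8797° − 64.8810° = -0.0013°; Δλ = 132.8706° − 132.8750° = -0.0044°.
ΔN = Δφ × 111000 = -144.3 m; ΔE = Δλ × 111000 × cos(64.8810°) = -0.0044 × 111000 × 0.424500 = -207.3 m.

ΔE = -207 m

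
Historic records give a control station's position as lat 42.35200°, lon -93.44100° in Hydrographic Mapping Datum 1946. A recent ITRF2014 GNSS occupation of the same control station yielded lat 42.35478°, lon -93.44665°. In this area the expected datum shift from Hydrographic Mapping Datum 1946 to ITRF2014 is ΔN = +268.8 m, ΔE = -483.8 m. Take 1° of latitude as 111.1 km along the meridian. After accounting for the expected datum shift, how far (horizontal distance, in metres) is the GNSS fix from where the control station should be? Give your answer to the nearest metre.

Observed coordinate differences: Δφ = +0.00278°, Δλ = -0.00565°.
Converting to metres (1° lat = 111100 m, cos φ = 0.739020): observed ΔN = 308.9 m, observed ΔE = -463.9 m.
Subtracting the expected shift leaves a residual of 308.9 − (268.8) = 40.1 m north and -463.9 − (-483.8) = 19.9 m east.
Residual distance = √(40.1² + 19.9²) = 44.7 m.

45 m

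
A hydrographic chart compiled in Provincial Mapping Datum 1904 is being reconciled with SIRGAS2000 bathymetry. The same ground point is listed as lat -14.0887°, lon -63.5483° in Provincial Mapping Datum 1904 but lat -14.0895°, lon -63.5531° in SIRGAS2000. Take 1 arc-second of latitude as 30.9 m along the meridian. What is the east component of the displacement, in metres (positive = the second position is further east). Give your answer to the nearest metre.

ΔE = -518 m

Δφ = -14.0895° − -14.0887° = -0.0008°; Δλ = -63.5531° − -63.5483° = -0.0048°.
1° of latitude = 3600 × 30.90 = 111240 m.
ΔN = Δφ × 111240 = -89.0 m; ΔE = Δλ × 111240 × cos(-14.0887°) = -0.0048 × 111240 × 0.969920 = -517.9 m.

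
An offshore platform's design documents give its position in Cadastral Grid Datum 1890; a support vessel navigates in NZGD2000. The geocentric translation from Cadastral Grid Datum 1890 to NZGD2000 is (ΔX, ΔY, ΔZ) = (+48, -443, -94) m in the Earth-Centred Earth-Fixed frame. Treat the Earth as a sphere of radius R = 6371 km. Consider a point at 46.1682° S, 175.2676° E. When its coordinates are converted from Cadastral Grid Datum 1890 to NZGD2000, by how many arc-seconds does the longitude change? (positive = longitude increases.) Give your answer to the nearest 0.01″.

Δλ = 20.45″

sin φ = -0.721376, cos φ = 0.692544, sin λ = 0.082502, cos λ = -0.996591.
East component: ΔE = −sin λ·ΔX + cos λ·ΔY = −(0.082502)(48) + (-0.996591)(-443) = 437.53 m.
1° of latitude spans πR/180 = 111195 m; at latitude φ, 1° of longitude spans that × cos φ = 77007.3 m, so Δλ = 437.53 / 77007.3 × 3600 = 20.454″.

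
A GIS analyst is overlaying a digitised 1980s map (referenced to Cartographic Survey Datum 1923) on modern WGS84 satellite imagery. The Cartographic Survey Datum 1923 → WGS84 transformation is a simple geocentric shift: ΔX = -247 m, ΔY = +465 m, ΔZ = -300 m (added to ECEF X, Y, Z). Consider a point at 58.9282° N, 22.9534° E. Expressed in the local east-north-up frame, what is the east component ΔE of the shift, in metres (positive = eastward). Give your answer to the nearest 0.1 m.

The local east axis at (φ, λ) is (−sin λ, cos λ, 0), so ΔE = −sin(22.9534°)·(-247) + cos(22.9534°)·465 = 524.51 m.

ΔE = 524.5 m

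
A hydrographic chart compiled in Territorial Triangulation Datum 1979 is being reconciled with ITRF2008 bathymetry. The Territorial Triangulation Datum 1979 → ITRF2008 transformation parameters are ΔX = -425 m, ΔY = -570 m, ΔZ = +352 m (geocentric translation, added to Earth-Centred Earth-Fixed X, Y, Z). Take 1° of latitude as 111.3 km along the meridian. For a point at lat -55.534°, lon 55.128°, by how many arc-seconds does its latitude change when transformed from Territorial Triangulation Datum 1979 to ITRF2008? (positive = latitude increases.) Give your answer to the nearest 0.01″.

sin φ = -0.824462, cos φ = 0.565917, sin λ = 0.820431, cos λ = 0.571745.
North component: ΔN = −sin φ cos λ·ΔX − sin φ sin λ·ΔY + cos φ·ΔZ = −(-0.824462)(0.571745)(-425) − (-0.824462)(0.820431)(-570) + (0.565917)(352) = -386.69 m.
1° of latitude spans 111300 m, so Δφ = -386.69 / 111300 × 3600 = -12.508″.

Δφ = -12.51″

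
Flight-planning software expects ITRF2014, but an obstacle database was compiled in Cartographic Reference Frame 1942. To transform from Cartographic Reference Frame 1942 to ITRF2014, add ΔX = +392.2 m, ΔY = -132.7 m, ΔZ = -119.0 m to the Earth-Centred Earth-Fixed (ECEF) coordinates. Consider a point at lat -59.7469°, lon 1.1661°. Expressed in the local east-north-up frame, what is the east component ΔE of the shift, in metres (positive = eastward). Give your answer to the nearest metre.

The local east axis at (φ, λ) is (−sin λ, cos λ, 0), so ΔE = −sin(1.1661°)·392.2 + cos(1.1661°)·(-132.7) = -140.65 m.

ΔE = -141 m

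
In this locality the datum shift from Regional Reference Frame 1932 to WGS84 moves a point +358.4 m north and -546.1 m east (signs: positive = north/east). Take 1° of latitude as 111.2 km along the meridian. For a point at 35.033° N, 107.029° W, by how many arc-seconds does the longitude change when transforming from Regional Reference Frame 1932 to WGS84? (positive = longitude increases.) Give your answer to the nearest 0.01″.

Δλ = -21.59″

At latitude 35.033°, cos φ = 0.818822.
1° of longitude at this latitude = 111.2 × cos φ = 91.05 km, so Δλ = -546.1 / 91053.0 = -0.0059976° = -21.591″.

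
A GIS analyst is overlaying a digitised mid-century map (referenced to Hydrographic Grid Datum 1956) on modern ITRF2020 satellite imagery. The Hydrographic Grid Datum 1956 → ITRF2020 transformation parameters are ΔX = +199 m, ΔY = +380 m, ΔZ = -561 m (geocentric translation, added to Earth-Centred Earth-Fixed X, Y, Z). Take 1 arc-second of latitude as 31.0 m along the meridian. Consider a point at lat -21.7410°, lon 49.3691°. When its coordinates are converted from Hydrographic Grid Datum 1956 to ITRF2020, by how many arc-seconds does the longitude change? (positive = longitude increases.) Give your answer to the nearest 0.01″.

sin φ = -0.370412, cos φ = 0.928868, sin λ = 0.758920, cos λ = 0.651184.
East component: ΔE = −sin λ·ΔX + cos λ·ΔY = −(0.758920)(199) + (0.651184)(380) = 96.42 m.
1° of latitude spans 3600 × 31.00 = 111600 m; at latitude φ, 1° of longitude spans that × cos φ = 103661.6 m, so Δλ = 96.42 / 103661.6 × 3600 = 3.349″.

Δλ = 3.35″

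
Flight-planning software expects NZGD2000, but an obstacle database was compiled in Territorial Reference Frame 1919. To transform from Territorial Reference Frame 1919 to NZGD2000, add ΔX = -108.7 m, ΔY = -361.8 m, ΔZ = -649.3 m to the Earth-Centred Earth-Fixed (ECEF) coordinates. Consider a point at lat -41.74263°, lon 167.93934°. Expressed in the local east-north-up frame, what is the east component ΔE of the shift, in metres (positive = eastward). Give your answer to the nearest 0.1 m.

ΔE = 376.5 m

At φ = -41.74263°, λ = 167.93934°: sin φ = -0.665786, cos φ = 0.746143, sin λ = 0.208947, cos λ = -0.977927.
ΔE = −sin λ·ΔX + cos λ·ΔY = −(0.208947)·(-108.7) + (-0.977927)·(-361.8) = 376.53 m.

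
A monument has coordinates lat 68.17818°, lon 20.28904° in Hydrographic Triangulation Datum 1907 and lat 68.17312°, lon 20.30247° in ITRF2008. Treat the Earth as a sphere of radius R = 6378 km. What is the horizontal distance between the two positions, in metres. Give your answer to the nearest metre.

Δφ = 68.17312° − 68.17818° = -0.00506°; Δλ = 20.30247° − 20.28904° = +0.01343°.
1° along a meridian = πR/180 = 111317 m.
ΔN = Δφ × 111317 = -563.3 m; ΔE = Δλ × 111317 × cos(68.17818°) = +0.01343 × 111317 × 0.371721 = 555.7 m.
Distance = √(ΔE² + ΔN²) = √(555.7² + (-563.3)²) = 791.3 m.

791 m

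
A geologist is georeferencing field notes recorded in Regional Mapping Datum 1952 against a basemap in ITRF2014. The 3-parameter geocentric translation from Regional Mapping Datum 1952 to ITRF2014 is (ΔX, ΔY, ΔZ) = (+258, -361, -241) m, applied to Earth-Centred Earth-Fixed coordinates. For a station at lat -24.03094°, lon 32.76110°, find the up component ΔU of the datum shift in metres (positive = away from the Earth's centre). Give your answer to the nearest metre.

At φ = -24.03094°, λ = 32.76110°: sin φ = -0.407230, cos φ = 0.913326, sin λ = 0.541137, cos λ = 0.840934.
ΔU = cos φ cos λ·ΔX + cos φ sin λ·ΔY + sin φ·ΔZ = (0.913326)(0.840934)(258) + (0.913326)(0.541137)(-361) + (-0.407230)(-241) = 117.88 m.

ΔU = 118 m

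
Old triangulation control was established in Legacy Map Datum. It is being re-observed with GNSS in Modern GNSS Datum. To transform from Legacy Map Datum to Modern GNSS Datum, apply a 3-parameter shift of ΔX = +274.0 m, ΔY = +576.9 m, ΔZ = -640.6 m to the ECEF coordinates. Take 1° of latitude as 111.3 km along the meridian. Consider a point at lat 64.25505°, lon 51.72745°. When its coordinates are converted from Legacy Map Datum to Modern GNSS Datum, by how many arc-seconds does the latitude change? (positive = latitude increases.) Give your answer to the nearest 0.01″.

sin φ = 0.900737, cos φ = 0.434366, sin λ = 0.785073, cos λ = 0.619403.
North component: ΔN = −sin φ cos λ·ΔX − sin φ sin λ·ΔY + cos φ·ΔZ = −(0.900737)(0.619403)(274.0) − (0.900737)(0.785073)(576.9) + (0.434366)(-640.6) = -839.08 m.
1° of latitude spans 111300 m, so Δφ = -839.08 / 111300 × 3600 = -27.140″.

Δφ = -27.14″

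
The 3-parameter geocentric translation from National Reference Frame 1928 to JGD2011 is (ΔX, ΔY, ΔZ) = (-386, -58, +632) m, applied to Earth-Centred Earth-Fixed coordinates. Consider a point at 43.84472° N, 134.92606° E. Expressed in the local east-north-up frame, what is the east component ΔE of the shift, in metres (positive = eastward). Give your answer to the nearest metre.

The local east axis at (φ, λ) is (−sin λ, cos λ, 0), so ΔE = −sin(134.92606°)·(-386) + cos(134.92606°)·(-58) = 314.25 m.

ΔE = 314 m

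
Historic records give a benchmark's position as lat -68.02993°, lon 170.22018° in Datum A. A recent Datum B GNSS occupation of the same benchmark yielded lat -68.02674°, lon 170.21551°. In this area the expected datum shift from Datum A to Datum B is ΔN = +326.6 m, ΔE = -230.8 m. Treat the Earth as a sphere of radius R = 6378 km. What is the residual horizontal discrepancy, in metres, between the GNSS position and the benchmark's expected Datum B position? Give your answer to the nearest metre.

46 m

Observed coordinate differences: Δφ = +0.00319°, Δλ = -0.00467°.
Converting to metres (1° lat = 111317 m, cos φ = 0.374122): observed ΔN = 355.1 m, observed ΔE = -194.5 m.
Subtracting the expected shift leaves a residual of 355.1 − (326.6) = 28.5 m north and -194.5 − (-230.8) = 36.3 m east.
Residual distance = √(28.5² + 36.3²) = 46.2 m.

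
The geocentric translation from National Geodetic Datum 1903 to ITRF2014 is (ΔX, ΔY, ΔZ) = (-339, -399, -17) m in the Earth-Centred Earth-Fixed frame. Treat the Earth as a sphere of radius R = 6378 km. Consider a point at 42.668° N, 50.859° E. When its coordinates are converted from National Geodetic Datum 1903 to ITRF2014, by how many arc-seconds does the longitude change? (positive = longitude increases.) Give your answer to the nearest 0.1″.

sin φ = 0.677749, cos φ = 0.735293, sin λ = 0.775595, cos λ = 0.631231.
East component: ΔE = −sin λ·ΔX + cos λ·ΔY = −(0.775595)(-339) + (0.631231)(-399) = 11.07 m.
1° of latitude spans πR/180 = 111317 m; at latitude φ, 1° of longitude spans that × cos φ = 81850.7 m, so Δλ = 11.07 / 81850.7 × 3600 = 0.487″.

Δλ = 0.5″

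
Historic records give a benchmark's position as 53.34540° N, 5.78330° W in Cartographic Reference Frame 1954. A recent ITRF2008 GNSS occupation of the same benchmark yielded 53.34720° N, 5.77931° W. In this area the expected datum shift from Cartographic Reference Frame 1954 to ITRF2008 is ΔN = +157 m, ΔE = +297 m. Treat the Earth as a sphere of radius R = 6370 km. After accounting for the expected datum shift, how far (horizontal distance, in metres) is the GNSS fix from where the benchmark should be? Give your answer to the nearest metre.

Observed coordinate differences: Δφ = +0.00180°, Δλ = +0.00399°.
Converting to metres (1° lat = 111177 m, cos φ = 0.596990): observed ΔN = 200.1 m, observed ΔE = 264.8 m.
Subtracting the expected shift leaves a residual of 200.1 − (157) = 43.1 m north and 264.8 − (297) = -32.2 m east.
Residual distance = √(43.1² + (-32.2)²) = 53.8 m.

54 m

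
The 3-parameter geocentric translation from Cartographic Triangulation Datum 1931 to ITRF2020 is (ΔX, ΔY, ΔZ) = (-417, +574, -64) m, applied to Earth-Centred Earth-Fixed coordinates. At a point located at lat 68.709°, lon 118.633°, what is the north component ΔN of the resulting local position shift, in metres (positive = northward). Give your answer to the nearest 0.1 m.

The local north axis is (−sin φ cos λ, −sin φ sin λ, cos φ), giving ΔN = -186.187 − 469.418 − 23.239 = -678.84 m.

ΔN = -678.8 m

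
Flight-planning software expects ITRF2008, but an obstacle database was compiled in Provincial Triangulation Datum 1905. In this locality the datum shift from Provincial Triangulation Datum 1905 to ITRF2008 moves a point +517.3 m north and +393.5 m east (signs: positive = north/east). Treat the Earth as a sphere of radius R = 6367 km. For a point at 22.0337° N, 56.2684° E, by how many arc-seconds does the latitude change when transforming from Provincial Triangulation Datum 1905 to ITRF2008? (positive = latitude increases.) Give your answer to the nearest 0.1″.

Δφ = 16.8″

On a sphere of radius R, 1 rad of latitude = R, so Δφ = ΔN / R = 517.3 / 6367000 = 8.1247e-05 rad = 16.758″.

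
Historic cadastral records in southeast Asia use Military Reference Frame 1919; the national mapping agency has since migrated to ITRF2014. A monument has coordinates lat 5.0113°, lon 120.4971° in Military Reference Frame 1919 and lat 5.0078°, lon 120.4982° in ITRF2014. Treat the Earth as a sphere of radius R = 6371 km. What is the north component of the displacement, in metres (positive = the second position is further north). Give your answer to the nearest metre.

ΔN = -389 m

Δφ = 5.0078° − 5.0113° = -0.0035°; Δλ = 120.4982° − 120.4971° = +0.0011°.
1° along a meridian = πR/180 = 111195 m.
ΔN = Δφ × 111195 = -389.2 m; ΔE = Δλ × 111195 × cos(5.0113°) = +0.0011 × 111195 × 0.996177 = 121.8 m.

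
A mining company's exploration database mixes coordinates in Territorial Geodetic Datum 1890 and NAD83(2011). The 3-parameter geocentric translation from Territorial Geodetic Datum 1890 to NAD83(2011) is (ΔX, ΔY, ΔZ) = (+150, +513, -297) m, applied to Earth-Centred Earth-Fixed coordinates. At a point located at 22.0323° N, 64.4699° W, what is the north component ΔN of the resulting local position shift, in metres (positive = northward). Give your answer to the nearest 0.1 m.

At φ = 22.0323°, λ = -64.4699°: sin φ = 0.375129, cos φ = 0.926973, sin λ = -0.902359, cos λ = 0.430985.
ΔN = −sin φ cos λ·ΔX − sin φ sin λ·ΔY + cos φ·ΔZ = −(0.375129)(0.430985)(150) − (0.375129)(-0.902359)(513) + (0.926973)(-297) = -125.91 m.

ΔN = -125.9 m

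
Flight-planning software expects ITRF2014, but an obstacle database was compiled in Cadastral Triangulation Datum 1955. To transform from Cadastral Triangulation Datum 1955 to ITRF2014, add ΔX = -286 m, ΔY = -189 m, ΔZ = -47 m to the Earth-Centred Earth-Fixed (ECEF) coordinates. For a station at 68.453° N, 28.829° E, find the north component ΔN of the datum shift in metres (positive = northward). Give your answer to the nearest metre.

ΔN = 301 m

At φ = 68.453°, λ = 28.829°: sin φ = 0.930117, cos φ = 0.367264, sin λ = 0.482197, cos λ = 0.876063.
ΔN = −sin φ cos λ·ΔX − sin φ sin λ·ΔY + cos φ·ΔZ = −(0.930117)(0.876063)(-286) − (0.930117)(0.482197)(-189) + (0.367264)(-47) = 300.55 m.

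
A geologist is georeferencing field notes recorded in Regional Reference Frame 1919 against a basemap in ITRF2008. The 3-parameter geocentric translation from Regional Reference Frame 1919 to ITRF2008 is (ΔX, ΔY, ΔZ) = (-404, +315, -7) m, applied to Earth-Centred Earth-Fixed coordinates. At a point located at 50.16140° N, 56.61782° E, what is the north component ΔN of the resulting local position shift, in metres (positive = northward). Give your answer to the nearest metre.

The local north axis is (−sin φ cos λ, −sin φ sin λ, cos φ), giving ΔN = 170.685 − 201.969 − 4.484 = -35.77 m.

ΔN = -36 m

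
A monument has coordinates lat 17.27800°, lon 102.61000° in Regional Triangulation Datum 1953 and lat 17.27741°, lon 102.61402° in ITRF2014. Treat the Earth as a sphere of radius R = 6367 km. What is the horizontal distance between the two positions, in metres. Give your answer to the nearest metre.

Δφ = 17.27741° − 17.27800° = -0.00059°; Δλ = 102.61402° − 102.61000° = +0.00402°.
1° along a meridian = πR/180 = 111125 m.
ΔN = Δφ × 111125 = -65.6 m; ΔE = Δλ × 111125 × cos(17.27800°) = +0.00402 × 111125 × 0.954875 = 426.6 m.
Distance = √(ΔE² + ΔN²) = √(426.6² + (-65.6)²) = 431.6 m.

432 m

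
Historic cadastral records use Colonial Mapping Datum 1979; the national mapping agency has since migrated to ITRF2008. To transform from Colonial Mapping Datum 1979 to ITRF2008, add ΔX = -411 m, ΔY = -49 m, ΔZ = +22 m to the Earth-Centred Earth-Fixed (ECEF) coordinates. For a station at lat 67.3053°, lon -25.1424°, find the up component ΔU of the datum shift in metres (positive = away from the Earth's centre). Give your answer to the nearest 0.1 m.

At φ = 67.3053°, λ = -25.1424°: sin φ = 0.922574, cos φ = 0.385821, sin λ = -0.424869, cos λ = 0.905255.
ΔU = cos φ cos λ·ΔX + cos φ sin λ·ΔY + sin φ·ΔZ = (0.385821)(0.905255)(-411) + (0.385821)(-0.424869)(-49) + (0.922574)(22) = -115.22 m.

ΔU = -115.2 m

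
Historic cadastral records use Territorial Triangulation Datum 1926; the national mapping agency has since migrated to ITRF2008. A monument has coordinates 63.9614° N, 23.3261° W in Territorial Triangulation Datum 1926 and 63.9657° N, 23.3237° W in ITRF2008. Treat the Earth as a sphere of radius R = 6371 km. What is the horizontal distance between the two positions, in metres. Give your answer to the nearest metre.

Δφ = 63.9657° − 63.9614° = +0.0043°; Δλ = -23.3237° − -23.3261° = +0.0024°.
1° along a meridian = πR/180 = 111195 m.
ΔN = Δφ × 111195 = 478.1 m; ΔE = Δλ × 111195 × cos(63.9614°) = +0.0024 × 111195 × 0.438977 = 117.1 m.
Distance = √(ΔE² + ΔN²) = √(117.1² + 478.1²) = 492.3 m.

492 m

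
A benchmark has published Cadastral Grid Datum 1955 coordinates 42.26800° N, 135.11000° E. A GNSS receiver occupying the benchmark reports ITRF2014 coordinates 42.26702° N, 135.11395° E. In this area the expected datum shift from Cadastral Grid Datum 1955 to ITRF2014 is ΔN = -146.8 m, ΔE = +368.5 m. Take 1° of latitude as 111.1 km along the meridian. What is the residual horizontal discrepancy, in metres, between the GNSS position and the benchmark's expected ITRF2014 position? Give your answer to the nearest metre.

58 m

Observed coordinate differences: Δφ = -0.00098°, Δλ = +0.00395°.
Converting to metres (1° lat = 111100 m, cos φ = 0.740007): observed ΔN = -108.9 m, observed ΔE = 324.7 m.
Subtracting the expected shift leaves a residual of -108.9 − (-146.8) = 37.9 m north and 324.7 − (368.5) = -43.8 m east.
Residual distance = √(37.9² + (-43.8)²) = 57.9 m.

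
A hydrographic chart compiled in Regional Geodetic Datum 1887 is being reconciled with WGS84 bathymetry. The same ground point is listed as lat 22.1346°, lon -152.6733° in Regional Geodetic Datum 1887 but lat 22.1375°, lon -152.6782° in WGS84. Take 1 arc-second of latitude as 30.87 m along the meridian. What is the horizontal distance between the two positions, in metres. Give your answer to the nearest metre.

599 m

Δφ = 22.1375° − 22.1346° = +0.0029°; Δλ = -152.6782° − -152.6733° = -0.0049°.
1° of latitude = 3600 × 30.87 = 111132 m.
ΔN = Δφ × 111132 = 322.3 m; ΔE = Δλ × 111132 × cos(22.1346°) = -0.0049 × 111132 × 0.926301 = -504.4 m.
Distance = √(ΔE² + ΔN²) = √((-504.4)² + 322.3²) = 598.6 m.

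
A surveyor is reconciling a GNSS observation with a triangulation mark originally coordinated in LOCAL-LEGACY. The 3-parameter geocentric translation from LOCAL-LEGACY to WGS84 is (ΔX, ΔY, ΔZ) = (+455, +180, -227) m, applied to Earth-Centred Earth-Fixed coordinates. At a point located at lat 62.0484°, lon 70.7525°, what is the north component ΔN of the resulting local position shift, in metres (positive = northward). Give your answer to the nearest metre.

The local north axis is (−sin φ cos λ, −sin φ sin λ, cos φ), giving ΔN = -132.493 − 150.114 − 106.401 = -389.01 m.

ΔN = -389 m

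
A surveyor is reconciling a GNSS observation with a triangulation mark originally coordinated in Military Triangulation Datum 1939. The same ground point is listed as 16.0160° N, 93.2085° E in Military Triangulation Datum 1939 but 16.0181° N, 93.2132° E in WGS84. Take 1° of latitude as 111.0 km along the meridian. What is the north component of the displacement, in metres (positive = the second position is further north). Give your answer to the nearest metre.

Δφ = 16.0181° − 16.0160° = +0.0021°; Δλ = 93.2132° − 93.2085° = +0.0047°.
ΔN = Δφ × 111000 = 233.1 m; ΔE = Δλ × 111000 × cos(16.0160°) = +0.0047 × 111000 × 0.961185 = 501.5 m.

ΔN = 233 m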